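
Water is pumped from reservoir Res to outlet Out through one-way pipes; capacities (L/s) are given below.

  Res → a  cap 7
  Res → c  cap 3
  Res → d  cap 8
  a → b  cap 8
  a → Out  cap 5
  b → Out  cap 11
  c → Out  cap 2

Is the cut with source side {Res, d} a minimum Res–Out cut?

Given cut capacity: 7 + 3 = 10.
Augment Res→a→Out: bottleneck 5, flow now 5.
Augment Res→c→Out: bottleneck 2, flow now 7.
Augment Res→a→b→Out: bottleneck 2, flow now 9.
No augmenting path remains; maximum flow = 9.
In the residual graph, reachable from Res: {Res, c, d}.
Min-cut edges: Res→a (7), c→Out (2); capacity 7 + 2 = 9.
Cut capacity 10 exceeds the max flow 9, so it is not minimum.

No — its capacity is 10, but the minimum cut has capacity 9.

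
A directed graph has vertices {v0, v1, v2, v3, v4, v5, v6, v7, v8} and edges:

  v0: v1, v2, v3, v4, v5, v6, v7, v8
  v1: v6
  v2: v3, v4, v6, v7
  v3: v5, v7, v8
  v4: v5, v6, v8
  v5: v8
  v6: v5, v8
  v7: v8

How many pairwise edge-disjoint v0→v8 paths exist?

6

Assign every edge capacity 1; by Menger, the answer equals the max flow.
Path v0→v8 (+1); total 1.
Path v0→v3→v8 (+1); total 2.
Path v0→v4→v8 (+1); total 3.
Path v0→v5→v8 (+1); total 4.
Path v0→v6→v8 (+1); total 5.
Path v0→v7→v8 (+1); total 6.
No residual v0→v8 path; max flow = 6.
Certifying cut of size 6: {v0→v8, v3→v8, v4→v8, v5→v8, v6→v8, v7→v8}.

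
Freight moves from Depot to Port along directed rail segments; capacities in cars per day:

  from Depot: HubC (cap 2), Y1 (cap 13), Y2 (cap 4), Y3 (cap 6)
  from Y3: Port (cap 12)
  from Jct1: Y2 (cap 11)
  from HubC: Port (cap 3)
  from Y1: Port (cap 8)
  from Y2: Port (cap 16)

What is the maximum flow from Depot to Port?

20

Augment Depot→Y3→Port: bottleneck 6, flow now 6.
Augment Depot→HubC→Port: bottleneck 2, flow now 8.
Augment Depot→Y1→Port: bottleneck 8, flow now 16.
Augment Depot→Y2→Port: bottleneck 4, flow now 20.
No augmenting path remains; maximum flow = 20.
In the residual graph, reachable from Depot: {Depot, Y1}.
Min-cut edges: Depot→Y3 (6), Depot→HubC (2), Depot→Y2 (4), Y1→Port (8); capacity 6 + 2 + 4 + 8 = 20.
This cut is saturated, so no flow can exceed 20.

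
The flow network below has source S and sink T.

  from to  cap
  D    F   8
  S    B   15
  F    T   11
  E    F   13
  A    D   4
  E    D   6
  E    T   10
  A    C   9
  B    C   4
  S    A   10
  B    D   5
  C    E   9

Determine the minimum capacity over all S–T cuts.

17

Augment S→A→C→E→T: bottleneck 9, flow now 9.
Augment S→A→D→F→T: bottleneck 1, flow now 10.
Augment S→B→D→F→T: bottleneck 5, flow now 15.
Augment S→B→C→A→D→F→T: bottleneck 2, flow now 17. (uses reverse residual edge)
No augmenting path remains; maximum flow = 17.
By max-flow min-cut, the minimum cut capacity equals the max flow.
In the residual graph, reachable from S: {S, A, B, C, D}.
Min-cut edges: C→E (9), D→F (8); capacity 9 + 8 = 17.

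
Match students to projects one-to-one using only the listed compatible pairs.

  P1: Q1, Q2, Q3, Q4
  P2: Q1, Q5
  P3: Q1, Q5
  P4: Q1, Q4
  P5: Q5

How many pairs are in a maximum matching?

4

Unit-capacity flow: source→left, listed edges, right→sink; max matching = max flow.
Augmenting path P1→Q1 (+1); matched 1.
Augmenting path P2→Q5 (+1); matched 2.
Augmenting path P4→Q4 (+1); matched 3.
Augmenting path P3→Q1→P1→Q2 (+1); matched 4.
No augmenting path remains; maximum matching = 4.
König certificate: {P1, P4, Q1, Q5} is a vertex cover of size 4 (every listed pair touches it), so no matching can be larger.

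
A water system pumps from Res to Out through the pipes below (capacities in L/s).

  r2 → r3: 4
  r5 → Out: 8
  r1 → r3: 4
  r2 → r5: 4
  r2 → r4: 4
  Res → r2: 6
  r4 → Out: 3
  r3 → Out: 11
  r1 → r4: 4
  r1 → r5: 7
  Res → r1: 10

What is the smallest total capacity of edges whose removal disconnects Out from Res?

16

Augment Res→r1→r3→Out: bottleneck 4, flow now 4.
Augment Res→r1→r4→Out: bottleneck 3, flow now 7.
Augment Res→r1→r5→Out: bottleneck 3, flow now 10.
Augment Res→r2→r3→Out: bottleneck 4, flow now 14.
Augment Res→r2→r5→Out: bottleneck 2, flow now 16.
No augmenting path remains; maximum flow = 16.
By max-flow min-cut, the minimum cut capacity equals the max flow.
In the residual graph, reachable from Res: {Res}.
Min-cut edges: Res→r1 (10), Res→r2 (6); capacity 10 + 6 = 16.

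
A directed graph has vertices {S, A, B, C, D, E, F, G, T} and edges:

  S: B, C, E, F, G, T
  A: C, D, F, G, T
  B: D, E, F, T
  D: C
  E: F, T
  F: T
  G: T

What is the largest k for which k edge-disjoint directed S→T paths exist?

Assign every edge capacity 1; by Menger, the answer equals the max flow.
Path S→T (+1); total 1.
Path S→B→T (+1); total 2.
Path S→E→T (+1); total 3.
Path S→F→T (+1); total 4.
Path S→G→T (+1); total 5.
No residual S→T path; max flow = 5.
Certifying cut of size 5: {S→B, S→E, S→F, S→G, S→T}.

5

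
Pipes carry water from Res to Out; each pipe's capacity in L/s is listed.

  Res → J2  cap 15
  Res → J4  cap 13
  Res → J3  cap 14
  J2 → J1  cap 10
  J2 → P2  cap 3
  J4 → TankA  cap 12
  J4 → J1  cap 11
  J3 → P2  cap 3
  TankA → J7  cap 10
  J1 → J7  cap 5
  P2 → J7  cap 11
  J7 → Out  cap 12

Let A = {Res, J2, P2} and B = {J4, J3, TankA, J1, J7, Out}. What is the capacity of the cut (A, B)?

Edges leaving {Res, J2, P2}: Res→J4 (13), Res→J3 (14), J2→J1 (10), P2→J7 (11).
Cut capacity = 13 + 14 + 10 + 11 = 48.

48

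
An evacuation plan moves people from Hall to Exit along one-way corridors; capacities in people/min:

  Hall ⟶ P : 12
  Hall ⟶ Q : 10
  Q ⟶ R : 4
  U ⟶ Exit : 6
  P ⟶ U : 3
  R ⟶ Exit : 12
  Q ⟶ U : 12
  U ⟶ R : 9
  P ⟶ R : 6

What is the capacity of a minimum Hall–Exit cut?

Augment Hall→P→R→Exit: bottleneck 6, flow now 6.
Augment Hall→P→U→Exit: bottleneck 3, flow now 9.
Augment Hall→Q→R→Exit: bottleneck 4, flow now 13.
Augment Hall→Q→U→Exit: bottleneck 3, flow now 16.
Augment Hall→Q→U→R→Exit: bottleneck 2, flow now 18.
No augmenting path remains; maximum flow = 18.
By max-flow min-cut, the minimum cut capacity equals the max flow.
In the residual graph, reachable from Hall: {Hall, P, Q, R, U}.
Min-cut edges: R→Exit (12), U→Exit (6); capacity 12 + 6 = 18.

18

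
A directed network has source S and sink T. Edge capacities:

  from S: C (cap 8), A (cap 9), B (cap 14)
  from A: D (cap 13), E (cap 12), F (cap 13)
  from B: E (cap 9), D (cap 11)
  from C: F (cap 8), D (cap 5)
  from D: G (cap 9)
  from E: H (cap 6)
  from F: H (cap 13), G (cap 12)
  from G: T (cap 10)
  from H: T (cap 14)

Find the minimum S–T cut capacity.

24

Augment S→A→D→G→T: bottleneck 9, flow now 9.
Augment S→B→E→H→T: bottleneck 6, flow now 15.
Augment S→C→F→G→T: bottleneck 1, flow now 16.
Augment S→C→F→H→T: bottleneck 7, flow now 23.
Augment S→B→D→A→F→H→T: bottleneck 1, flow now 24. (uses reverse residual edge)
No augmenting path remains; maximum flow = 24.
By max-flow min-cut, the minimum cut capacity equals the max flow.
In the residual graph, reachable from S: {S, A, B, C, D, E, F, G, H}.
Min-cut edges: G→T (10), H→T (14); capacity 10 + 14 = 24.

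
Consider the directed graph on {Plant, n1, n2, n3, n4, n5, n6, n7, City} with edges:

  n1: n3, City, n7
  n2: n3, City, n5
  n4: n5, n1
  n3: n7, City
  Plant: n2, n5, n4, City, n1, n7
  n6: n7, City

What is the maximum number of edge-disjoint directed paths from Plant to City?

Assign every edge capacity 1; by Menger, the answer equals the max flow.
Path Plant→City (+1); total 1.
Path Plant→n1→City (+1); total 2.
Path Plant→n2→City (+1); total 3.
Path Plant→n4→n1→n3→City (+1); total 4.
No residual Plant→City path; max flow = 4.
Certifying cut of size 4: {Plant→City, Plant→n1, Plant→n2, Plant→n4}.

4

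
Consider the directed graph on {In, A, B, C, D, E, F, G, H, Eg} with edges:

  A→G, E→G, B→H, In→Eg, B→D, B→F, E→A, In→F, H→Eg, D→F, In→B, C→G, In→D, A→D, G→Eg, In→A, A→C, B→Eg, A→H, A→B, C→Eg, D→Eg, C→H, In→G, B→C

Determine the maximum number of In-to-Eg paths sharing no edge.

Assign every edge capacity 1; by Menger, the answer equals the max flow.
Path In→Eg (+1); total 1.
Path In→B→Eg (+1); total 2.
Path In→D→Eg (+1); total 3.
Path In→G→Eg (+1); total 4.
Path In→A→C→Eg (+1); total 5.
No residual In→Eg path; max flow = 5.
Certifying cut of size 5: {In→A, In→B, In→D, In→Eg, In→G}.

5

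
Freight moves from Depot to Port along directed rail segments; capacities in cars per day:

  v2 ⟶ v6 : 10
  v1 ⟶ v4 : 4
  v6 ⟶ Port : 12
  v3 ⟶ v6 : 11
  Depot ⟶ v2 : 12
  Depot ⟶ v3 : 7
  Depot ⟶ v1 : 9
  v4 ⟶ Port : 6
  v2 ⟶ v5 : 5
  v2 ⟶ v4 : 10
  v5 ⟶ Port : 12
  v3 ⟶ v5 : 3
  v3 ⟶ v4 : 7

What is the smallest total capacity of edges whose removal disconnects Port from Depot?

23

Augment Depot→v1→v4→Port: bottleneck 4, flow now 4.
Augment Depot→v2→v4→Port: bottleneck 2, flow now 6.
Augment Depot→v2→v5→Port: bottleneck 5, flow now 11.
Augment Depot→v2→v6→Port: bottleneck 5, flow now 16.
Augment Depot→v3→v5→Port: bottleneck 3, flow now 19.
Augment Depot→v3→v6→Port: bottleneck 4, flow now 23.
No augmenting path remains; maximum flow = 23.
By max-flow min-cut, the minimum cut capacity equals the max flow.
In the residual graph, reachable from Depot: {Depot, v1}.
Min-cut edges: Depot→v2 (12), Depot→v3 (7), v1→v4 (4); capacity 12 + 7 + 4 = 23.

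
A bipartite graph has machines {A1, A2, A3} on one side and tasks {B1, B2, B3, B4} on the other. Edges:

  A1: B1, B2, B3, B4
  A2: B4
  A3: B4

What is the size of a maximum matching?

2

Unit-capacity flow: source→left, listed edges, right→sink; max matching = max flow.
Augmenting path A1→B1 (+1); matched 1.
Augmenting path A2→B4 (+1); matched 2.
No augmenting path remains; maximum matching = 2.
König certificate: {A1, B4} is a vertex cover of size 2 (every listed pair touches it), so no matching can be larger.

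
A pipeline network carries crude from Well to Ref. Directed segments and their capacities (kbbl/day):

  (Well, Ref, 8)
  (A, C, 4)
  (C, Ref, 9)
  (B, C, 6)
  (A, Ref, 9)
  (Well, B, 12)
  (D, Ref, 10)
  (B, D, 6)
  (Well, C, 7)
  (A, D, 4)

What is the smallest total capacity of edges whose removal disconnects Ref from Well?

23

Augment Well→Ref: bottleneck 8, flow now 8.
Augment Well→C→Ref: bottleneck 7, flow now 15.
Augment Well→B→C→Ref: bottleneck 2, flow now 17.
Augment Well→B→D→Ref: bottleneck 6, flow now 23.
No augmenting path remains; maximum flow = 23.
By max-flow min-cut, the minimum cut capacity equals the max flow.
In the residual graph, reachable from Well: {Well, B, C}.
Min-cut edges: Well→Ref (8), B→D (6), C→Ref (9); capacity 8 + 6 + 9 = 23.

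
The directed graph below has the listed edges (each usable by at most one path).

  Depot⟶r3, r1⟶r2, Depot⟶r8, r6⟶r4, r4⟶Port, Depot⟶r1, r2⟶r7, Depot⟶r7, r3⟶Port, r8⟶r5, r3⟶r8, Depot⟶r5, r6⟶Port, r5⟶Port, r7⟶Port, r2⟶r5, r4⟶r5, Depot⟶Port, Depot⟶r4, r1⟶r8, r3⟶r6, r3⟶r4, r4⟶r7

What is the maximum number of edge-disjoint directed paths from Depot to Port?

Assign every edge capacity 1; by Menger, the answer equals the max flow.
Path Depot→Port (+1); total 1.
Path Depot→r3→Port (+1); total 2.
Path Depot→r4→Port (+1); total 3.
Path Depot→r5→Port (+1); total 4.
Path Depot→r7→Port (+1); total 5.
No residual Depot→Port path; max flow = 5.
Certifying cut of size 5: {Depot→Port, Depot→r3, Depot→r4, r5→Port, r7→Port}.

5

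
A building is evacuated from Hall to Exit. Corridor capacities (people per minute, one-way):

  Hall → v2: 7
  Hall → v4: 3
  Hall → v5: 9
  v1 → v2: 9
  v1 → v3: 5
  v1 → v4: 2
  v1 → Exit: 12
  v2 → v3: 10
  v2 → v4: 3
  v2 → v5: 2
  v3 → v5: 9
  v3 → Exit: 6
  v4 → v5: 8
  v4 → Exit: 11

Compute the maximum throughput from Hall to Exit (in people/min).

10

Augment Hall→v4→Exit: bottleneck 3, flow now 3.
Augment Hall→v2→v3→Exit: bottleneck 6, flow now 9.
Augment Hall→v2→v4→Exit: bottleneck 1, flow now 10.
No augmenting path remains; maximum flow = 10.
In the residual graph, reachable from Hall: {Hall, v5}.
Min-cut edges: Hall→v2 (7), Hall→v4 (3); capacity 7 + 3 = 10.
This cut is saturated, so no flow can exceed 10.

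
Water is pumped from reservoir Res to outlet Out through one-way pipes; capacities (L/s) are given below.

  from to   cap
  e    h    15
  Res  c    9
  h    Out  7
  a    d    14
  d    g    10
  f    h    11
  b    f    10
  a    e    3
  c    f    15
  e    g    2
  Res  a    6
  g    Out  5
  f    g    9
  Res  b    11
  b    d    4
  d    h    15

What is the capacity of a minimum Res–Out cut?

Augment Res→a→d→g→Out: bottleneck 5, flow now 5.
Augment Res→a→d→h→Out: bottleneck 1, flow now 6.
Augment Res→b→d→h→Out: bottleneck 4, flow now 10.
Augment Res→b→f→h→Out: bottleneck 2, flow now 12.
No augmenting path remains; maximum flow = 12.
By max-flow min-cut, the minimum cut capacity equals the max flow.
In the residual graph, reachable from Res: {Res, a, b, c, d, e, f, g, h}.
Min-cut edges: g→Out (5), h→Out (7); capacity 5 + 7 = 12.

12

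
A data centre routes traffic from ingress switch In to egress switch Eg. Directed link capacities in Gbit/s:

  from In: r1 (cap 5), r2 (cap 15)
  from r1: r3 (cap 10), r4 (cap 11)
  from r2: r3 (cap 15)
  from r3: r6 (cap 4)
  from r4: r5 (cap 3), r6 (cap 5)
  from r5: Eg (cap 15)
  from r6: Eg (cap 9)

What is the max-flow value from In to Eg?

9

Augment In→r1→r3→r6→Eg: bottleneck 4, flow now 4.
Augment In→r1→r4→r5→Eg: bottleneck 1, flow now 5.
Augment In→r2→r3→r1→r4→r5→Eg: bottleneck 2, flow now 7. (uses reverse residual edge)
Augment In→r2→r3→r1→r4→r6→Eg: bottleneck 2, flow now 9. (uses reverse residual edge)
No augmenting path remains; maximum flow = 9.
In the residual graph, reachable from In: {In, r2, r3}.
Min-cut edges: In→r1 (5), r3→r6 (4); capacity 5 + 4 = 9.
This cut is saturated, so no flow can exceed 9.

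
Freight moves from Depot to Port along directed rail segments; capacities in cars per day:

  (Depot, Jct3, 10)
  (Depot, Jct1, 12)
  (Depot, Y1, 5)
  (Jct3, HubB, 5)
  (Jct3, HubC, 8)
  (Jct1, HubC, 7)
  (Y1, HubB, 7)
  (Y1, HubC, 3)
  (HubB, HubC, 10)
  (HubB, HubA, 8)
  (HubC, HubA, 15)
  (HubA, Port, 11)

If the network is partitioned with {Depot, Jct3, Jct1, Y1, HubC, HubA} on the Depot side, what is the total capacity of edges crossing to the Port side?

Edges leaving {Depot, Jct3, Jct1, Y1, HubC, HubA}: Jct3→HubB (5), Y1→HubB (7), HubA→Port (11).
Cut capacity = 5 + 7 + 11 = 23.

23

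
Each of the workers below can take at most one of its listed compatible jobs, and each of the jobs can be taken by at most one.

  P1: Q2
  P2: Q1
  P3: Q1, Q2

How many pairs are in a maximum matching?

Unit-capacity flow: source→left, listed edges, right→sink; max matching = max flow.
Augmenting path P1→Q2 (+1); matched 1.
Augmenting path P2→Q1 (+1); matched 2.
No augmenting path remains; maximum matching = 2.
König certificate: {Q1, Q2} is a vertex cover of size 2 (every listed pair touches it), so no matching can be larger.

2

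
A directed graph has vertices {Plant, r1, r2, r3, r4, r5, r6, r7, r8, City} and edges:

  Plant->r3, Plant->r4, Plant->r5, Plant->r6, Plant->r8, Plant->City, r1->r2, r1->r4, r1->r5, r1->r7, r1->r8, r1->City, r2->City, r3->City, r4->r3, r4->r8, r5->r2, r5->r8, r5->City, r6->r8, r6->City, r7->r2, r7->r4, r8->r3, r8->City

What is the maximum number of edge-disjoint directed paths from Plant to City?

5

Assign every edge capacity 1; by Menger, the answer equals the max flow.
Path Plant→City (+1); total 1.
Path Plant→r3→City (+1); total 2.
Path Plant→r5→City (+1); total 3.
Path Plant→r6→City (+1); total 4.
Path Plant→r8→City (+1); total 5.
No residual Plant→City path; max flow = 5.
Certifying cut of size 5: {Plant→City, Plant→r5, Plant→r6, r3→City, r8→City}.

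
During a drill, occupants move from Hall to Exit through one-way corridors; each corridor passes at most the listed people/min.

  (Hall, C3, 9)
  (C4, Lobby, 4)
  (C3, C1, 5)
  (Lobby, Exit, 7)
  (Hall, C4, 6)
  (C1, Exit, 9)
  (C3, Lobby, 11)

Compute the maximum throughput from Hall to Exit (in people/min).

Augment Hall→C4→Lobby→Exit: bottleneck 4, flow now 4.
Augment Hall→C3→C1→Exit: bottleneck 5, flow now 9.
Augment Hall→C3→Lobby→Exit: bottleneck 3, flow now 12.
No augmenting path remains; maximum flow = 12.
In the residual graph, reachable from Hall: {Hall, C4, C3, Lobby}.
Min-cut edges: C3→C1 (5), Lobby→Exit (7); capacity 5 + 7 = 12.
This cut is saturated, so no flow can exceed 12.

12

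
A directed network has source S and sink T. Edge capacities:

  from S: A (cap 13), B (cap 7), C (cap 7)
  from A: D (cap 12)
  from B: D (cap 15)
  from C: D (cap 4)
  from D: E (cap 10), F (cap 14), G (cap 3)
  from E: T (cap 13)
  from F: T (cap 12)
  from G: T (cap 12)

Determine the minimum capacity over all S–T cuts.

23

Augment S→A→D→E→T: bottleneck 10, flow now 10.
Augment S→A→D→F→T: bottleneck 2, flow now 12.
Augment S→B→D→F→T: bottleneck 7, flow now 19.
Augment S→C→D→F→T: bottleneck 3, flow now 22.
Augment S→C→D→G→T: bottleneck 1, flow now 23.
No augmenting path remains; maximum flow = 23.
By max-flow min-cut, the minimum cut capacity equals the max flow.
In the residual graph, reachable from S: {S, A, C}.
Min-cut edges: S→B (7), A→D (12), C→D (4); capacity 7 + 12 + 4 = 23.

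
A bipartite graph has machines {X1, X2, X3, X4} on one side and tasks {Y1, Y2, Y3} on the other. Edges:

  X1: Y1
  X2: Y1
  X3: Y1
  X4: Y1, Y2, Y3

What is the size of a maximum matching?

2

Unit-capacity flow: source→left, listed edges, right→sink; max matching = max flow.
Augmenting path X1→Y1 (+1); matched 1.
Augmenting path X4→Y2 (+1); matched 2.
No augmenting path remains; maximum matching = 2.
König certificate: {X4, Y1} is a vertex cover of size 2 (every listed pair touches it), so no matching can be larger.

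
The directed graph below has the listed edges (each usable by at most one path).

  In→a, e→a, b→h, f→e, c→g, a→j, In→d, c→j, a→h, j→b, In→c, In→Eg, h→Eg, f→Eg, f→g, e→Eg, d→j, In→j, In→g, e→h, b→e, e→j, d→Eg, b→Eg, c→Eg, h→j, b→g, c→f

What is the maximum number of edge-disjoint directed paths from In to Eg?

5

Assign every edge capacity 1; by Menger, the answer equals the max flow.
Path In→Eg (+1); total 1.
Path In→c→Eg (+1); total 2.
Path In→d→Eg (+1); total 3.
Path In→a→h→Eg (+1); total 4.
Path In→j→b→Eg (+1); total 5.
No residual In→Eg path; max flow = 5.
Certifying cut of size 5: {In→Eg, In→a, In→c, In→d, In→j}.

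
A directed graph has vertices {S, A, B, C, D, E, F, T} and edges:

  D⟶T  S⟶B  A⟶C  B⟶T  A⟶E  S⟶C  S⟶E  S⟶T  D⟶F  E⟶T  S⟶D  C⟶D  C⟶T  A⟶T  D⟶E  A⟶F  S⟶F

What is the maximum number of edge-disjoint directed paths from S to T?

Assign every edge capacity 1; by Menger, the answer equals the max flow.
Path S→T (+1); total 1.
Path S→B→T (+1); total 2.
Path S→C→T (+1); total 3.
Path S→D→T (+1); total 4.
Path S→E→T (+1); total 5.
No residual S→T path; max flow = 5.
Certifying cut of size 5: {S→B, S→C, S→D, S→E, S→T}.

5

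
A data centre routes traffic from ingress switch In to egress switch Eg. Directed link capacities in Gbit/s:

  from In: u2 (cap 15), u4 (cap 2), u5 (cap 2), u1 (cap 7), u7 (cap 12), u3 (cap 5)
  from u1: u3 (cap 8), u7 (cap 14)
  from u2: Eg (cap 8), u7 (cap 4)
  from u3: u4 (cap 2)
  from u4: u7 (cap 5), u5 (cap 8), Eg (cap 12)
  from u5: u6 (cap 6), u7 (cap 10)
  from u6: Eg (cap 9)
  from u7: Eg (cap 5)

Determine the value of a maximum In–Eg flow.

19

Augment In→u2→Eg: bottleneck 8, flow now 8.
Augment In→u4→Eg: bottleneck 2, flow now 10.
Augment In→u7→Eg: bottleneck 5, flow now 15.
Augment In→u3→u4→Eg: bottleneck 2, flow now 17.
Augment In→u5→u6→Eg: bottleneck 2, flow now 19.
No augmenting path remains; maximum flow = 19.
In the residual graph, reachable from In: {In, u1, u2, u3, u7}.
Min-cut edges: In→u4 (2), In→u5 (2), u2→Eg (8), u3→u4 (2), u7→Eg (5); capacity 2 + 2 + 8 + 2 + 5 = 19.
This cut is saturated, so no flow can exceed 19.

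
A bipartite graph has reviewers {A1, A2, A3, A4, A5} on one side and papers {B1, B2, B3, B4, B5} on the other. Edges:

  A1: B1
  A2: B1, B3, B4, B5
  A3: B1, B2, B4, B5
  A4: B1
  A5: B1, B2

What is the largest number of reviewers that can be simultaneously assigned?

4

Unit-capacity flow: source→left, listed edges, right→sink; max matching = max flow.
Augmenting path A1→B1 (+1); matched 1.
Augmenting path A2→B3 (+1); matched 2.
Augmenting path A3→B2 (+1); matched 3.
Augmenting path A5→B2→A3→B4 (+1); matched 4.
No augmenting path remains; maximum matching = 4.
König certificate: {A2, A3, A5, B1} is a vertex cover of size 4 (every listed pair touches it), so no matching can be larger.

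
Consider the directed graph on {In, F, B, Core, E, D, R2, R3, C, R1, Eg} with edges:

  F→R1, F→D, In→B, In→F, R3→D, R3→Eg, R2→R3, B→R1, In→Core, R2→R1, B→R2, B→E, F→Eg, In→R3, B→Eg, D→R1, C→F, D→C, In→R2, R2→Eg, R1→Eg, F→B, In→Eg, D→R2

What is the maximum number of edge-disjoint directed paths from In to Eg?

Assign every edge capacity 1; by Menger, the answer equals the max flow.
Path In→Eg (+1); total 1.
Path In→F→Eg (+1); total 2.
Path In→B→Eg (+1); total 3.
Path In→R2→Eg (+1); total 4.
Path In→R3→Eg (+1); total 5.
No residual In→Eg path; max flow = 5.
Certifying cut of size 5: {In→B, In→Eg, In→F, In→R2, In→R3}.

5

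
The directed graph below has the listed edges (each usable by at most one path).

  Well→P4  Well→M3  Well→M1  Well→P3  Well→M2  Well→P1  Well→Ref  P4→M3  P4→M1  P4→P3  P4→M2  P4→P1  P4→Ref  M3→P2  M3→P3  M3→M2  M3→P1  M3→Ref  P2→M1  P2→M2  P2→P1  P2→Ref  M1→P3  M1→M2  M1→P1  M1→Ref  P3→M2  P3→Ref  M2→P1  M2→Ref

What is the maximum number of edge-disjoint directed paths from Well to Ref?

6

Assign every edge capacity 1; by Menger, the answer equals the max flow.
Path Well→Ref (+1); total 1.
Path Well→P4→Ref (+1); total 2.
Path Well→M3→Ref (+1); total 3.
Path Well→M1→Ref (+1); total 4.
Path Well→P3→Ref (+1); total 5.
Path Well→M2→Ref (+1); total 6.
No residual Well→Ref path; max flow = 6.
Certifying cut of size 6: {Well→M1, Well→M2, Well→M3, Well→P3, Well→P4, Well→Ref}.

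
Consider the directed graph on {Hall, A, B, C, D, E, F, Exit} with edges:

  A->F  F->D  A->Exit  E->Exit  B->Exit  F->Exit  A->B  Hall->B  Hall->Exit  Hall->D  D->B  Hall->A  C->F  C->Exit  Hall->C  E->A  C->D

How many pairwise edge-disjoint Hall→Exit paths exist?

4

Assign every edge capacity 1; by Menger, the answer equals the max flow.
Path Hall→Exit (+1); total 1.
Path Hall→A→Exit (+1); total 2.
Path Hall→B→Exit (+1); total 3.
Path Hall→C→Exit (+1); total 4.
No residual Hall→Exit path; max flow = 4.
Certifying cut of size 4: {B→Exit, Hall→A, Hall→C, Hall→Exit}.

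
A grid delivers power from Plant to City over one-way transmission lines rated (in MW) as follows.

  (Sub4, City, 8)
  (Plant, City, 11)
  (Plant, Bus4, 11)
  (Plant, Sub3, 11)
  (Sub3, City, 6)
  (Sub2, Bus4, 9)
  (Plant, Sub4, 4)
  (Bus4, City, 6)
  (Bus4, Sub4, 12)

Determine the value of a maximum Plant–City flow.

Augment Plant→City: bottleneck 11, flow now 11.
Augment Plant→Sub3→City: bottleneck 6, flow now 17.
Augment Plant→Bus4→City: bottleneck 6, flow now 23.
Augment Plant→Sub4→City: bottleneck 4, flow now 27.
Augment Plant→Bus4→Sub4→City: bottleneck 4, flow now 31.
No augmenting path remains; maximum flow = 31.
In the residual graph, reachable from Plant: {Plant, Sub3, Bus4, Sub4}.
Min-cut edges: Plant→City (11), Sub3→City (6), Bus4→City (6), Sub4→City (8); capacity 11 + 6 + 6 + 8 = 31.
This cut is saturated, so no flow can exceed 31.

31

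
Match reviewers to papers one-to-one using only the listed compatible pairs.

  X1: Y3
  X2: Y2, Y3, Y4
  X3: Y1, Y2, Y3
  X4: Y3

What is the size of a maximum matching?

Unit-capacity flow: source→left, listed edges, right→sink; max matching = max flow.
Augmenting path X1→Y3 (+1); matched 1.
Augmenting path X2→Y2 (+1); matched 2.
Augmenting path X3→Y1 (+1); matched 3.
No augmenting path remains; maximum matching = 3.
König certificate: {X2, X3, Y3} is a vertex cover of size 3 (every listed pair touches it), so no matching can be larger.

3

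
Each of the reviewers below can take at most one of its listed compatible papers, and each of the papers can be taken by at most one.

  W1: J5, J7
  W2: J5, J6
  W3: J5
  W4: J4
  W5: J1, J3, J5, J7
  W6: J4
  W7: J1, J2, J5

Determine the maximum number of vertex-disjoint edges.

6

Unit-capacity flow: source→left, listed edges, right→sink; max matching = max flow.
Augmenting path W1→J5 (+1); matched 1.
Augmenting path W2→J6 (+1); matched 2.
Augmenting path W4→J4 (+1); matched 3.
Augmenting path W5→J1 (+1); matched 4.
Augmenting path W7→J2 (+1); matched 5.
Augmenting path W3→J5→W1→J7 (+1); matched 6.
No augmenting path remains; maximum matching = 6.
König certificate: {W1, W2, W3, W5, W7, J4} is a vertex cover of size 6 (every listed pair touches it), so no matching can be larger.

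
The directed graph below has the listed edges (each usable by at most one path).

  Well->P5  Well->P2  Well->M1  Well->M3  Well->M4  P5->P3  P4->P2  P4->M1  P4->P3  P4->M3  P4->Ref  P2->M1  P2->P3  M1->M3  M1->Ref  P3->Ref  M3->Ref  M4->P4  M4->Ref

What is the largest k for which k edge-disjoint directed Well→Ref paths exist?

4

Assign every edge capacity 1; by Menger, the answer equals the max flow.
Path Well→M1→Ref (+1); total 1.
Path Well→M3→Ref (+1); total 2.
Path Well→M4→Ref (+1); total 3.
Path Well→P5→P3→Ref (+1); total 4.
No residual Well→Ref path; max flow = 4.
Certifying cut of size 4: {M1→Ref, M3→Ref, P3→Ref, Well→M4}.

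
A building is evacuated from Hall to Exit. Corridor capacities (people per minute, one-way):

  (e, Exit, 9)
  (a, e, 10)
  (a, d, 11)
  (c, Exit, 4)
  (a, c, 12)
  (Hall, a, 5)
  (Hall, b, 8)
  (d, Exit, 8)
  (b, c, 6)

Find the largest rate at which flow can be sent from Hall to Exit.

Augment Hall→a→c→Exit: bottleneck 4, flow now 4.
Augment Hall→a→d→Exit: bottleneck 1, flow now 5.
Augment Hall→b→c→a→d→Exit: bottleneck 4, flow now 9. (uses reverse residual edge)
No augmenting path remains; maximum flow = 9.
In the residual graph, reachable from Hall: {Hall, b, c}.
Min-cut edges: Hall→a (5), c→Exit (4); capacity 5 + 4 = 9.
This cut is saturated, so no flow can exceed 9.

9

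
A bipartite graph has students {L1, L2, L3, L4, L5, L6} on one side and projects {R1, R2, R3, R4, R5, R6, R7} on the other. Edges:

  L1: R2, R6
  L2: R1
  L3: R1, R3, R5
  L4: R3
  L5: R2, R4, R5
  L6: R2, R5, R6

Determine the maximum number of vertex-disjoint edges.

6

Unit-capacity flow: source→left, listed edges, right→sink; max matching = max flow.
Augmenting path L1→R2 (+1); matched 1.
Augmenting path L2→R1 (+1); matched 2.
Augmenting path L3→R3 (+1); matched 3.
Augmenting path L5→R4 (+1); matched 4.
Augmenting path L6→R5 (+1); matched 5.
Augmenting path L4→R3→L3→R5→L6→R6 (+1); matched 6.
No augmenting path remains; maximum matching = 6.
König certificate: {L1, L2, L3, L4, L5, L6} is a vertex cover of size 6 (every listed pair touches it), so no matching can be larger.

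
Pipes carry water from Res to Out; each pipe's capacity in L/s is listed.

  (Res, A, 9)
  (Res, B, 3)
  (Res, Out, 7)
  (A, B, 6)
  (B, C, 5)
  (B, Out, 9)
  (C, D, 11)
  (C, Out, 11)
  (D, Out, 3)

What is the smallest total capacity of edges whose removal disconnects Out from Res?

Augment Res→Out: bottleneck 7, flow now 7.
Augment Res→B→Out: bottleneck 3, flow now 10.
Augment Res→A→B→Out: bottleneck 6, flow now 16.
No augmenting path remains; maximum flow = 16.
By max-flow min-cut, the minimum cut capacity equals the max flow.
In the residual graph, reachable from Res: {Res, A}.
Min-cut edges: Res→B (3), Res→Out (7), A→B (6); capacity 3 + 7 + 6 = 16.

16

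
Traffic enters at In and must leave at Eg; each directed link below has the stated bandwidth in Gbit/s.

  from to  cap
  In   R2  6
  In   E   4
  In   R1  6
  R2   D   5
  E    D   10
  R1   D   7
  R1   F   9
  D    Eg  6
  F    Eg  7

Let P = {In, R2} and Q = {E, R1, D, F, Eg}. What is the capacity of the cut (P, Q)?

Edges leaving {In, R2}: In→E (4), In→R1 (6), R2→D (5).
Cut capacity = 4 + 6 + 5 = 15.

15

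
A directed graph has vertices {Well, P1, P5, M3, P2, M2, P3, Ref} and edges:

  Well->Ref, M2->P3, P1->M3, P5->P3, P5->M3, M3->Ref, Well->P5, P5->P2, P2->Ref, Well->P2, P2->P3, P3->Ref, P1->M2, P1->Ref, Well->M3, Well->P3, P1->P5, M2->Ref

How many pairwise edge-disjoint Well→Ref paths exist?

4

Assign every edge capacity 1; by Menger, the answer equals the max flow.
Path Well→Ref (+1); total 1.
Path Well→M3→Ref (+1); total 2.
Path Well→P2→Ref (+1); total 3.
Path Well→P3→Ref (+1); total 4.
No residual Well→Ref path; max flow = 4.
Certifying cut of size 4: {M3→Ref, P2→Ref, P3→Ref, Well→Ref}.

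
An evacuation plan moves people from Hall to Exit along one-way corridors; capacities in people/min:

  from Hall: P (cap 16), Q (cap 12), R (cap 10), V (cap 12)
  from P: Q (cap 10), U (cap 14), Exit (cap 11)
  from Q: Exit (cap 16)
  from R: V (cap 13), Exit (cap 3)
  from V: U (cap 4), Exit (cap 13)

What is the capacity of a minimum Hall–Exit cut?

Augment Hall→P→Exit: bottleneck 11, flow now 11.
Augment Hall→Q→Exit: bottleneck 12, flow now 23.
Augment Hall→R→Exit: bottleneck 3, flow now 26.
Augment Hall→V→Exit: bottleneck 12, flow now 38.
Augment Hall→P→Q→Exit: bottleneck 4, flow now 42.
Augment Hall→R→V→Exit: bottleneck 1, flow now 43.
No augmenting path remains; maximum flow = 43.
By max-flow min-cut, the minimum cut capacity equals the max flow.
In the residual graph, reachable from Hall: {Hall, P, Q, R, U, V}.
Min-cut edges: P→Exit (11), Q→Exit (16), R→Exit (3), V→Exit (13); capacity 11 + 16 + 3 + 13 = 43.

43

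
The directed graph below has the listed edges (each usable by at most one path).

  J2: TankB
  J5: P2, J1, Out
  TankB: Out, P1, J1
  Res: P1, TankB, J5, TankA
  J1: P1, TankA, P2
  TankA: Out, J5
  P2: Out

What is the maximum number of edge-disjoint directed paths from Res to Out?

3

Assign every edge capacity 1; by Menger, the answer equals the max flow.
Path Res→TankA→Out (+1); total 1.
Path Res→J5→Out (+1); total 2.
Path Res→TankB→Out (+1); total 3.
No residual Res→Out path; max flow = 3.
Certifying cut of size 3: {Res→J5, Res→TankA, Res→TankB}.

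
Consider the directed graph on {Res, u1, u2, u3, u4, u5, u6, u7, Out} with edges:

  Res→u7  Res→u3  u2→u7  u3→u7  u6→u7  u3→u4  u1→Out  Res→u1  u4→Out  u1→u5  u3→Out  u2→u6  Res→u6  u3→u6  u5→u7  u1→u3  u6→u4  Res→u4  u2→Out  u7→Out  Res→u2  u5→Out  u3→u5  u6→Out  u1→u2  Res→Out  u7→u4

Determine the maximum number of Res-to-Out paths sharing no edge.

Assign every edge capacity 1; by Menger, the answer equals the max flow.
Path Res→Out (+1); total 1.
Path Res→u1→Out (+1); total 2.
Path Res→u2→Out (+1); total 3.
Path Res→u3→Out (+1); total 4.
Path Res→u4→Out (+1); total 5.
Path Res→u6→Out (+1); total 6.
Path Res→u7→Out (+1); total 7.
No residual Res→Out path; max flow = 7.
Certifying cut of size 7: {Res→Out, Res→u1, Res→u2, Res→u3, Res→u4, Res→u6, Res→u7}.

7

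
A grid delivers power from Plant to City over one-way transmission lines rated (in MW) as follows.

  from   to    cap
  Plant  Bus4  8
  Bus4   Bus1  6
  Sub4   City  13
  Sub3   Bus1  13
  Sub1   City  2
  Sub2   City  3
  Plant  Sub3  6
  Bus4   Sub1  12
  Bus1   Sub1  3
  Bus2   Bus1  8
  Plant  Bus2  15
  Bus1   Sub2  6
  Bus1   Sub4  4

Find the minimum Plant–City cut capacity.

Augment Plant→Bus4→Sub1→City: bottleneck 2, flow now 2.
Augment Plant→Sub3→Bus1→Sub2→City: bottleneck 3, flow now 5.
Augment Plant→Sub3→Bus1→Sub4→City: bottleneck 3, flow now 8.
Augment Plant→Bus4→Bus1→Sub4→City: bottleneck 1, flow now 9.
No augmenting path remains; maximum flow = 9.
By max-flow min-cut, the minimum cut capacity equals the max flow.
In the residual graph, reachable from Plant: {Plant, Sub3, Bus4, Bus2, Bus1, Sub2, Sub1}.
Min-cut edges: Bus1→Sub4 (4), Sub2→City (3), Sub1→City (2); capacity 4 + 3 + 2 = 9.

9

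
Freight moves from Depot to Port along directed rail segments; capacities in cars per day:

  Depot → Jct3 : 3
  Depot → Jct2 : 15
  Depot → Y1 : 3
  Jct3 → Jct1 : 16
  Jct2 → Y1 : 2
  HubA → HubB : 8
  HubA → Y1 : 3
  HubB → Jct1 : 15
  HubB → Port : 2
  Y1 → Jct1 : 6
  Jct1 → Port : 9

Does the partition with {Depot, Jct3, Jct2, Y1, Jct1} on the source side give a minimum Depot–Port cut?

No — its capacity is 9, but the minimum cut has capacity 8.

Given cut capacity: 9 = 9.
Augment Depot→Jct3→Jct1→Port: bottleneck 3, flow now 3.
Augment Depot→Y1→Jct1→Port: bottleneck 3, flow now 6.
Augment Depot→Jct2→Y1→Jct1→Port: bottleneck 2, flow now 8.
No augmenting path remains; maximum flow = 8.
In the residual graph, reachable from Depot: {Depot, Jct2}.
Min-cut edges: Depot→Jct3 (3), Depot→Y1 (3), Jct2→Y1 (2); capacity 3 + 3 + 2 = 8.
Cut capacity 9 exceeds the max flow 8, so it is not minimum.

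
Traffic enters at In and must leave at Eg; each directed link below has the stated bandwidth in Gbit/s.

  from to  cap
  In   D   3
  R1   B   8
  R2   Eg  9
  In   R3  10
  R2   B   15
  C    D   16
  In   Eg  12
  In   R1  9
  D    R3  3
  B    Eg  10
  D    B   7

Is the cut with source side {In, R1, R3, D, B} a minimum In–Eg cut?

Yes — it is a minimum cut (capacity 22).

Given cut capacity: 12 + 10 = 22.
Augment In→Eg: bottleneck 12, flow now 12.
Augment In→R1→B→Eg: bottleneck 8, flow now 20.
Augment In→D→B→Eg: bottleneck 2, flow now 22.
No augmenting path remains; maximum flow = 22.
Cut capacity 22 equals the max flow, so it is a minimum cut.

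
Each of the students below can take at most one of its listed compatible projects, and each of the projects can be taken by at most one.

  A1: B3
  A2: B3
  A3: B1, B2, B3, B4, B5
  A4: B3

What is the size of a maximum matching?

Unit-capacity flow: source→left, listed edges, right→sink; max matching = max flow.
Augmenting path A1→B3 (+1); matched 1.
Augmenting path A3→B1 (+1); matched 2.
No augmenting path remains; maximum matching = 2.
König certificate: {A3, B3} is a vertex cover of size 2 (every listed pair touches it), so no matching can be larger.

2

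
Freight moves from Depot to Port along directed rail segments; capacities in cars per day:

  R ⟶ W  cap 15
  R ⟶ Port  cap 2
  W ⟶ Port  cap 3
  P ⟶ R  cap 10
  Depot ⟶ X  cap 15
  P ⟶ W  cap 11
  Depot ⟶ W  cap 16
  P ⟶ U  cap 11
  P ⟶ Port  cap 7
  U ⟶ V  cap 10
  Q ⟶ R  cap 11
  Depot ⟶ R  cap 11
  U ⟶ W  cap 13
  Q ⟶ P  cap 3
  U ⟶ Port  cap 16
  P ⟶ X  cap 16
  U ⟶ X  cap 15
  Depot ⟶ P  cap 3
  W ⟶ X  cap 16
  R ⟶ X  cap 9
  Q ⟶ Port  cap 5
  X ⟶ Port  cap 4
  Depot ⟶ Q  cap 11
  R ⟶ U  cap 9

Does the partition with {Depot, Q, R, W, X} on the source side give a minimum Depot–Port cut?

Yes — it is a minimum cut (capacity 29).

Given cut capacity: 3 + 3 + 5 + 9 + 2 + 3 + 4 = 29.
Augment Depot→P→Port: bottleneck 3, flow now 3.
Augment Depot→Q→Port: bottleneck 5, flow now 8.
Augment Depot→R→Port: bottleneck 2, flow now 10.
Augment Depot→W→Port: bottleneck 3, flow now 13.
Augment Depot→X→Port: bottleneck 4, flow now 17.
Augment Depot→Q→P→Port: bottleneck 3, flow now 20.
Augment Depot→R→U→Port: bottleneck 9, flow now 29.
No augmenting path remains; maximum flow = 29.
Cut capacity 29 equals the max flow, so it is a minimum cut.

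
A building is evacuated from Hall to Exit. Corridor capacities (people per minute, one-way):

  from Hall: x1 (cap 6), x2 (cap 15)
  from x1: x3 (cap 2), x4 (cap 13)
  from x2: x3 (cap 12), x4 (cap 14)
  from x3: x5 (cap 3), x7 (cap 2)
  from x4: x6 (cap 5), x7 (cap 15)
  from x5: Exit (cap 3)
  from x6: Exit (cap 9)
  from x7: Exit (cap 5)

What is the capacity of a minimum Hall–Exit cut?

Augment Hall→x1→x3→x5→Exit: bottleneck 2, flow now 2.
Augment Hall→x1→x4→x6→Exit: bottleneck 4, flow now 6.
Augment Hall→x2→x3→x5→Exit: bottleneck 1, flow now 7.
Augment Hall→x2→x3→x7→Exit: bottleneck 2, flow now 9.
Augment Hall→x2→x4→x6→Exit: bottleneck 1, flow now 10.
Augment Hall→x2→x4→x7→Exit: bottleneck 3, flow now 13.
No augmenting path remains; maximum flow = 13.
By max-flow min-cut, the minimum cut capacity equals the max flow.
In the residual graph, reachable from Hall: {Hall, x1, x2, x3, x4, x7}.
Min-cut edges: x3→x5 (3), x4→x6 (5), x7→Exit (5); capacity 3 + 5 + 5 = 13.

13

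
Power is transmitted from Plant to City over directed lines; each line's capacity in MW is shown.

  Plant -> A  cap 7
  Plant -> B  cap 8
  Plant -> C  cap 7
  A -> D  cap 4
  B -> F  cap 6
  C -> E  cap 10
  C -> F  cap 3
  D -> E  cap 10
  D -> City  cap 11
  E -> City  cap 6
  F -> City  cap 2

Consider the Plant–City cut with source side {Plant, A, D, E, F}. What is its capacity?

Edges leaving {Plant, A, D, E, F}: Plant→B (8), Plant→C (7), D→City (11), E→City (6), F→City (2).
Cut capacity = 8 + 7 + 11 + 6 + 2 = 34.

34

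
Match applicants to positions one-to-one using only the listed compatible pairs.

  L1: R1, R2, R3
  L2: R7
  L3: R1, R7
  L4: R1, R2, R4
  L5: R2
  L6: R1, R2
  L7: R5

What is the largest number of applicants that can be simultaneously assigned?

Unit-capacity flow: source→left, listed edges, right→sink; max matching = max flow.
Augmenting path L1→R1 (+1); matched 1.
Augmenting path L2→R7 (+1); matched 2.
Augmenting path L4→R2 (+1); matched 3.
Augmenting path L7→R5 (+1); matched 4.
Augmenting path L3→R1→L1→R3 (+1); matched 5.
Augmenting path L5→R2→L4→R4 (+1); matched 6.
No augmenting path remains; maximum matching = 6.
König certificate: {L1, L4, L7, R1, R2, R7} is a vertex cover of size 6 (every listed pair touches it), so no matching can be larger.

6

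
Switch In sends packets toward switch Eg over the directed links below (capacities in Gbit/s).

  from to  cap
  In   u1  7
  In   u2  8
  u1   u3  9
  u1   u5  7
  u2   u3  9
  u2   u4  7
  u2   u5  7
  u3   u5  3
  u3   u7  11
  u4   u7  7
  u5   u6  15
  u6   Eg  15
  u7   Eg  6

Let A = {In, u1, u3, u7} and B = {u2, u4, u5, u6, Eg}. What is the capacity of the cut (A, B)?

24

Edges leaving {In, u1, u3, u7}: In→u2 (8), u1→u5 (7), u3→u5 (3), u7→Eg (6).
Cut capacity = 8 + 7 + 3 + 6 = 24.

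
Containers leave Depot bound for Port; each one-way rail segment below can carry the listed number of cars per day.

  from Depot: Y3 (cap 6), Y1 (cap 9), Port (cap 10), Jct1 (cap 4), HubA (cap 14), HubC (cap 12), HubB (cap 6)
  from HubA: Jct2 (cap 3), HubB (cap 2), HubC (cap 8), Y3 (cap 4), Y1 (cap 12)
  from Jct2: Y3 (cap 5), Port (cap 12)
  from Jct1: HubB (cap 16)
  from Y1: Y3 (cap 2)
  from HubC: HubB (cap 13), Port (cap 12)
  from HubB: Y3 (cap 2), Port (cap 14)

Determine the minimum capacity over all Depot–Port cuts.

39

Augment Depot→Port: bottleneck 10, flow now 10.
Augment Depot→HubC→Port: bottleneck 12, flow now 22.
Augment Depot→HubB→Port: bottleneck 6, flow now 28.
Augment Depot→HubA→Jct2→Port: bottleneck 3, flow now 31.
Augment Depot→HubA→HubB→Port: bottleneck 2, flow now 33.
Augment Depot→Jct1→HubB→Port: bottleneck 4, flow now 37.
Augment Depot→HubA→HubC→HubB→Port: bottleneck 2, flow now 39.
No augmenting path remains; maximum flow = 39.
By max-flow min-cut, the minimum cut capacity equals the max flow.
In the residual graph, reachable from Depot: {Depot, HubA, Jct1, Y1, HubC, HubB, Y3}.
Min-cut edges: Depot→Port (10), HubA→Jct2 (3), HubC→Port (12), HubB→Port (14); capacity 10 + 3 + 12 + 14 = 39.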